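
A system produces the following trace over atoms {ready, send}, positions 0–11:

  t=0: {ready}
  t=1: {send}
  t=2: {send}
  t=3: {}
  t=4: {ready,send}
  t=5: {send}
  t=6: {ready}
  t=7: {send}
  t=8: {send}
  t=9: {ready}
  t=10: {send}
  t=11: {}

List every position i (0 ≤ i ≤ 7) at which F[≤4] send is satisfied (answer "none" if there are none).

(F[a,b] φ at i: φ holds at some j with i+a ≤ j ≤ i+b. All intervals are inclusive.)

0, 1, 2, 3, 4, 5, 6, 7

Evaluate at each i in [0,7]:
  i=0: ✓ (witness j=1)
  i=1: ✓ (witness j=1)
  i=2: ✓ (witness j=2)
  i=3: ✓ (witness j=4)
  i=4: ✓ (witness j=4)
  i=5: ✓ (witness j=5)
  i=6: ✓ (witness j=7)
  i=7: ✓ (witness j=7)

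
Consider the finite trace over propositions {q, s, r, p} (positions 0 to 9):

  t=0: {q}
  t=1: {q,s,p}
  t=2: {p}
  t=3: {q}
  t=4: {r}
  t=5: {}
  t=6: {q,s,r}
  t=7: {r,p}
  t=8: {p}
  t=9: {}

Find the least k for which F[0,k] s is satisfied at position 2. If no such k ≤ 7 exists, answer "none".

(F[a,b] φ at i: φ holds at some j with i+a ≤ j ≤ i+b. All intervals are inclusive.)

4

Scan j = 2,3,… for s:
  j=2: fails
  j=3: fails
  j=4: fails
  j=5: fails
  j=6: holds
First hit at j=6, so smallest k = 6-2 = 4.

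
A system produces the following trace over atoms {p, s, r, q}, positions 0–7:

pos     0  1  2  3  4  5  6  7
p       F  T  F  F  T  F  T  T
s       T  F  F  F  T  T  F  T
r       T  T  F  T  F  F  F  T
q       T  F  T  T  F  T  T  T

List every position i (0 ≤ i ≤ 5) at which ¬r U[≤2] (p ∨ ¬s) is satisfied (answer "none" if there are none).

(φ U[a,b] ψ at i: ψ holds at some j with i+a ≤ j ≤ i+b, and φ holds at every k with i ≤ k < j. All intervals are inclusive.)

1, 2, 3, 4, 5

Evaluate at each i in [0,5]:
  i=0: ✗ (lhs fails at k=0 before rhs at j=1)
  i=1: ✓ (rhs at j=1)
  i=2: ✓ (rhs at j=2)
  i=3: ✓ (rhs at j=3)
  i=4: ✓ (rhs at j=4)
  i=5: ✓ (rhs at j=6; lhs holds on [5,5])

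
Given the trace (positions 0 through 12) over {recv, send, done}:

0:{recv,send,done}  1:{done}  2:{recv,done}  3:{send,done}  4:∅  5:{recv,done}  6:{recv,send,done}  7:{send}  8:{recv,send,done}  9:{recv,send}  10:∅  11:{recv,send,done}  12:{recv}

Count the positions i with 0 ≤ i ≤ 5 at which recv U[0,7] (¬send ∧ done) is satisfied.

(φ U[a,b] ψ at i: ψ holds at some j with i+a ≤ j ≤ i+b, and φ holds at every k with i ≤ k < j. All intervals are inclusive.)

Evaluate at each i in [0,5]:
  i=0: ✓ (rhs at j=1; lhs holds on [0,0])
  i=1: ✓ (rhs at j=1)
  i=2: ✓ (rhs at j=2)
  i=3: ✗ (lhs fails at k=3 before rhs at j=5)
  i=4: ✗ (lhs fails at k=4 before rhs at j=5)
  i=5: ✓ (rhs at j=5)
Positions where it holds: {0, 1, 2, 5} → 4.

4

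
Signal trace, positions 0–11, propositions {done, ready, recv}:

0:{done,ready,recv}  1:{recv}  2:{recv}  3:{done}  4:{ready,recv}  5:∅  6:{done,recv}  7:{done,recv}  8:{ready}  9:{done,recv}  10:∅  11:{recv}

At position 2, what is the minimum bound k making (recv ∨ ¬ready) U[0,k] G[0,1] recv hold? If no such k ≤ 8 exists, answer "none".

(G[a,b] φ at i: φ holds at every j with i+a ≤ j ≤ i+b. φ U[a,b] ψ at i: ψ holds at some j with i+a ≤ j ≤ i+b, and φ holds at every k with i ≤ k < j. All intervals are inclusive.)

4

Need earliest j ≥ 2 with G[0,1] recv, and (recv ∨ ¬ready) at every k in [2,j-1].
  j=2: rhs fails.
  j=3: rhs fails.
  j=4: rhs fails.
  j=5: rhs fails.
  j=6: rhs holds; lhs holds on [2,5]. k = 4.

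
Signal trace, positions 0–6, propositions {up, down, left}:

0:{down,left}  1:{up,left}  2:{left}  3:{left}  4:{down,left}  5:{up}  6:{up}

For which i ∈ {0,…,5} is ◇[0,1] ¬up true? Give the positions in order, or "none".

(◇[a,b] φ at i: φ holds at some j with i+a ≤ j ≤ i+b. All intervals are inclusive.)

Evaluate at each i in [0,5]:
  i=0: ✓ (witness j=0)
  i=1: ✓ (witness j=2)
  i=2: ✓ (witness j=2)
  i=3: ✓ (witness j=3)
  i=4: ✓ (witness j=4)
  i=5: ✗ (none in [5,6])

0, 1, 2, 3, 4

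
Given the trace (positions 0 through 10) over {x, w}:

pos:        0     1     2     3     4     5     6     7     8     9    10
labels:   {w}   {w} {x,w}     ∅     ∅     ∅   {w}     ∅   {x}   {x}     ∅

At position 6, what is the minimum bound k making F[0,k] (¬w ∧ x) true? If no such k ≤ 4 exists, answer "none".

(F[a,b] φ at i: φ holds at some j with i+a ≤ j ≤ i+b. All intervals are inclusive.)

2

Scan j = 6,7,… for (¬w ∧ x):
  j=6: fails
  j=7: fails
  j=8: holds
First hit at j=8, so smallest k = 8-6 = 2.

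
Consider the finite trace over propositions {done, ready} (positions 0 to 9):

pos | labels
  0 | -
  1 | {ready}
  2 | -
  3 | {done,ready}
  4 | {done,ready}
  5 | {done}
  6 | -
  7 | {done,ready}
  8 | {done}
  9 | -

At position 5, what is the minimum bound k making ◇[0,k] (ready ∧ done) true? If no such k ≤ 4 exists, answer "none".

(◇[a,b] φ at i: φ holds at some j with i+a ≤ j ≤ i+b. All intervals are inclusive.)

Scan j = 5,6,… for (ready ∧ done):
  j=5: fails
  j=6: fails
  j=7: holds
First hit at j=7, so smallest k = 7-5 = 2.

2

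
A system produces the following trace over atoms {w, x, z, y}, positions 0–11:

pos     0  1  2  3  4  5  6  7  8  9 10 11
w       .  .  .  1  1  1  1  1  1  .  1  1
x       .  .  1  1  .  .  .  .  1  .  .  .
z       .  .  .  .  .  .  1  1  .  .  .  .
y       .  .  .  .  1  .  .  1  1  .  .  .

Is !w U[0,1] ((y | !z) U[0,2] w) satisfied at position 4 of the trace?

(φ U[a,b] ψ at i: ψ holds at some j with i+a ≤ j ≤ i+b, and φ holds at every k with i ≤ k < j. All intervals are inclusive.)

True

Need some j in [4,5] with ((y | !z) U[0,2] w), and !w at every k in [4,j-1].
  j=4: ((y | !z) U[0,2] w) holds; no prefix to check → satisfied.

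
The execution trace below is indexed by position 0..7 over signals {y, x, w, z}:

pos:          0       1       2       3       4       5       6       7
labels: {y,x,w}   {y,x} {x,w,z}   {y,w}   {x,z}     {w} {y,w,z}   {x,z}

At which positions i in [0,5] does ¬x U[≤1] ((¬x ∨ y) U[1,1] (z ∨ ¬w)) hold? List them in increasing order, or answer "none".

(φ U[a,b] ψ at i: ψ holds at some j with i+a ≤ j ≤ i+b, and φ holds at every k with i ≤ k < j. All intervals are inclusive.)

0, 1, 3, 5

Evaluate at each i in [0,5]:
  i=0: ✓ (rhs at j=0)
  i=1: ✓ (rhs at j=1)
  i=2: ✗ (lhs fails at k=2 before rhs at j=3)
  i=3: ✓ (rhs at j=3)
  i=4: ✗ (lhs fails at k=4 before rhs at j=5)
  i=5: ✓ (rhs at j=5)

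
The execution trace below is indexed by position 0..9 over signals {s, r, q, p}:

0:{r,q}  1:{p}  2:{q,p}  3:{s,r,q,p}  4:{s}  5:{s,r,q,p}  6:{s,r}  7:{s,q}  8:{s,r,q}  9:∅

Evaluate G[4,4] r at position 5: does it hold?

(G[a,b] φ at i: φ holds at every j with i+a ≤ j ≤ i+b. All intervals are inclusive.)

Check r at every j in [9,9]:
  j=9: false
Fails at j=9 → formula fails.

Does not hold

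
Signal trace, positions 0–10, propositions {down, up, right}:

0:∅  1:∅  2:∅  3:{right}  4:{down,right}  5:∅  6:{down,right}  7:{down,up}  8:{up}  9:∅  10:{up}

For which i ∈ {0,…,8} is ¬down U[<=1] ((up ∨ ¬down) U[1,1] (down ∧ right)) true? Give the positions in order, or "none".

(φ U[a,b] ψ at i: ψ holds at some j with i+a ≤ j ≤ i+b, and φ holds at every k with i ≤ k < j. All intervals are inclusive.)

2, 3, 5

Evaluate at each i in [0,8]:
  i=0: ✗ (no rhs in [0,1])
  i=1: ✗ (no rhs in [1,2])
  i=2: ✓ (rhs at j=3; lhs holds on [2,2])
  i=3: ✓ (rhs at j=3)
  i=4: ✗ (lhs fails at k=4 before rhs at j=5)
  i=5: ✓ (rhs at j=5)
  i=6: ✗ (no rhs in [6,7])
  i=7: ✗ (no rhs in [7,8])
  i=8: ✗ (no rhs in [8,9])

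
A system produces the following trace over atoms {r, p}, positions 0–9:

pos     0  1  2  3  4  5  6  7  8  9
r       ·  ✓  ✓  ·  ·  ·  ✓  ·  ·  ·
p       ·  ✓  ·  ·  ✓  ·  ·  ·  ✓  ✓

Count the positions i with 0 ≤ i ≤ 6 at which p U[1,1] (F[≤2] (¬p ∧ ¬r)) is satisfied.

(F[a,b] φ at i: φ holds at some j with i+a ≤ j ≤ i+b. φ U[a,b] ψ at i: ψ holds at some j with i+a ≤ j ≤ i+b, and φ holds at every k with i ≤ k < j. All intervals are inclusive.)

Evaluate at each i in [0,6]:
  i=0: ✗ (lhs fails at k=0 before rhs at j=1)
  i=1: ✓ (rhs at j=2; lhs holds on [1,1])
  i=2: ✗ (lhs fails at k=2 before rhs at j=3)
  i=3: ✗ (lhs fails at k=3 before rhs at j=4)
  i=4: ✓ (rhs at j=5; lhs holds on [4,4])
  i=5: ✗ (lhs fails at k=5 before rhs at j=6)
  i=6: ✗ (lhs fails at k=6 before rhs at j=7)
Positions where it holds: {1, 4} → 2.

2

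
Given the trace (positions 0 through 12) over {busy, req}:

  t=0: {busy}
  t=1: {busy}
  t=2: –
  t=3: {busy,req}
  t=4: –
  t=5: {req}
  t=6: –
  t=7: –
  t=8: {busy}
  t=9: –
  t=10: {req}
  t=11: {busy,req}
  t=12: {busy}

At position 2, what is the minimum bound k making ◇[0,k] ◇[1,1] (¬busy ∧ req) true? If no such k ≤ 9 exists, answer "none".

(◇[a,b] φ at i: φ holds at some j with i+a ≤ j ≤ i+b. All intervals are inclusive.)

2

Scan j = 2,3,… for ◇[1,1] (¬busy ∧ req):
  j=2: fails
  j=3: fails
  j=4: holds
First hit at j=4, so smallest k = 4-2 = 2.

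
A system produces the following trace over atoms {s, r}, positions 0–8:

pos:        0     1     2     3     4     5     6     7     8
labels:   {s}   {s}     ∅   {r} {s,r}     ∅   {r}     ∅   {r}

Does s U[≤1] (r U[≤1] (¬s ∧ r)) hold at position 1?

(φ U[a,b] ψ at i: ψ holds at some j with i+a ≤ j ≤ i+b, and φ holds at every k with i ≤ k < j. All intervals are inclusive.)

Need some j in [1,2] with (r U[≤1] (¬s ∧ r)), and s at every k in [1,j-1].
  j=1: (r U[≤1] (¬s ∧ r)) — fails.
  j=2: (r U[≤1] (¬s ∧ r)) — fails.
No j in the window works → until fails.

Does not hold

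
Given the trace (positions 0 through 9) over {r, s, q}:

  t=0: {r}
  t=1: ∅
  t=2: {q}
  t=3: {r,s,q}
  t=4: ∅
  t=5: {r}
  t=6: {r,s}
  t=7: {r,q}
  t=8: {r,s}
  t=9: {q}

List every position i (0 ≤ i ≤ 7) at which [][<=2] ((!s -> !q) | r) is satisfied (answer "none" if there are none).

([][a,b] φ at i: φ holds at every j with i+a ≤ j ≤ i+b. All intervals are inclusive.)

Evaluate at each i in [0,7]:
  i=0: ✗ (fails at j=2)
  i=1: ✗ (fails at j=2)
  i=2: ✗ (fails at j=2)
  i=3: ✓ (all of [3,5])
  i=4: ✓ (all of [4,6])
  i=5: ✓ (all of [5,7])
  i=6: ✓ (all of [6,8])
  i=7: ✗ (fails at j=9)

3, 4, 5, 6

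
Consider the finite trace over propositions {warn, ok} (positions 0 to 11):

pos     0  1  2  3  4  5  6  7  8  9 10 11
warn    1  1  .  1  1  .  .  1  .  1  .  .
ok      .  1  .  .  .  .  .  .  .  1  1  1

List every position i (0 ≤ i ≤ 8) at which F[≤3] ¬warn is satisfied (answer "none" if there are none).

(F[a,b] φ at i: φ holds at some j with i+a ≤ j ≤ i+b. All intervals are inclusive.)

Evaluate at each i in [0,8]:
  i=0: ✓ (witness j=2)
  i=1: ✓ (witness j=2)
  i=2: ✓ (witness j=2)
  i=3: ✓ (witness j=5)
  i=4: ✓ (witness j=5)
  i=5: ✓ (witness j=5)
  i=6: ✓ (witness j=6)
  i=7: ✓ (witness j=8)
  i=8: ✓ (witness j=8)

0, 1, 2, 3, 4, 5, 6, 7, 8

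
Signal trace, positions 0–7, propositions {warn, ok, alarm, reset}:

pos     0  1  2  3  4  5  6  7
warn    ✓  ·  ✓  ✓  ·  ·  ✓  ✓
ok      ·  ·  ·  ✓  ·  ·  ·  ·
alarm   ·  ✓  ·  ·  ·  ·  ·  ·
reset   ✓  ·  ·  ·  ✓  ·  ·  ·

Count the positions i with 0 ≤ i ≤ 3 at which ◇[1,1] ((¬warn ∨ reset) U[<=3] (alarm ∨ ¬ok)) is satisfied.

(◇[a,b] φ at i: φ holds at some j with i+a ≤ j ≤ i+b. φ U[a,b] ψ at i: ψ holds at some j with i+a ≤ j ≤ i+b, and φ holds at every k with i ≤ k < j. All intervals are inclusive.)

3

Evaluate at each i in [0,3]:
  i=0: ✓ (witness j=1)
  i=1: ✓ (witness j=2)
  i=2: ✗ (none in [3,3])
  i=3: ✓ (witness j=4)
Positions where it holds: {0, 1, 3} → 3.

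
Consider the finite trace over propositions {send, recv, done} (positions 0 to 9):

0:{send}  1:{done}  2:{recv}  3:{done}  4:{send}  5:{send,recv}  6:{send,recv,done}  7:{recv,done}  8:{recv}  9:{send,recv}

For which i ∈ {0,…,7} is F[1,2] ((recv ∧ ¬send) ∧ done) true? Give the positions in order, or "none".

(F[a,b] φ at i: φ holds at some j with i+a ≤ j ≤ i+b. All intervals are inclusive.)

5, 6

Evaluate at each i in [0,7]:
  i=0: ✗ (none in [1,2])
  i=1: ✗ (none in [2,3])
  i=2: ✗ (none in [3,4])
  i=3: ✗ (none in [4,5])
  i=4: ✗ (none in [5,6])
  i=5: ✓ (witness j=7)
  i=6: ✓ (witness j=7)
  i=7: ✗ (none in [8,9])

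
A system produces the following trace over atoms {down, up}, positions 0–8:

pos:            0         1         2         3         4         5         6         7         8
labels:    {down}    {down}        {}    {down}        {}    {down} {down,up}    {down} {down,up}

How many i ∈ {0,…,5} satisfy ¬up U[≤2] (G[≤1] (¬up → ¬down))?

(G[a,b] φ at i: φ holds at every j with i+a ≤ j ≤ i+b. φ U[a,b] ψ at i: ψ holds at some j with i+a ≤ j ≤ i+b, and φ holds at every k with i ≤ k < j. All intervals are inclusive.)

0

Evaluate at each i in [0,5]:
  i=0: ✗ (no rhs in [0,2])
  i=1: ✗ (no rhs in [1,3])
  i=2: ✗ (no rhs in [2,4])
  i=3: ✗ (no rhs in [3,5])
  i=4: ✗ (no rhs in [4,6])
  i=5: ✗ (no rhs in [5,7])
Positions where it holds: {} → 0.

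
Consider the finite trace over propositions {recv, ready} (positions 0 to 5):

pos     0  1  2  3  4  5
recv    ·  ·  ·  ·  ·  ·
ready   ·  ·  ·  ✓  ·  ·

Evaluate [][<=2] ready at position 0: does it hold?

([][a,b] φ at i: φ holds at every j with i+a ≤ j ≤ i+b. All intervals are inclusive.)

Check ready at every j in [0,2]:
  j=0: false
  j=1: false
  j=2: false
Fails at j=0 → formula fails.

No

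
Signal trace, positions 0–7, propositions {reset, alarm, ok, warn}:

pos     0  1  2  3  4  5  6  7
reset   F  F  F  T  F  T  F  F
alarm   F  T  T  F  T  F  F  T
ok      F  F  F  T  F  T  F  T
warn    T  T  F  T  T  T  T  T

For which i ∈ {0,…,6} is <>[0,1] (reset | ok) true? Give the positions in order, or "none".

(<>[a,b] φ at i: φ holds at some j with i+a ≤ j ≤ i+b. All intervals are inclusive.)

Evaluate at each i in [0,6]:
  i=0: ✗ (none in [0,1])
  i=1: ✗ (none in [1,2])
  i=2: ✓ (witness j=3)
  i=3: ✓ (witness j=3)
  i=4: ✓ (witness j=5)
  i=5: ✓ (witness j=5)
  i=6: ✓ (witness j=7)

2, 3, 4, 5, 6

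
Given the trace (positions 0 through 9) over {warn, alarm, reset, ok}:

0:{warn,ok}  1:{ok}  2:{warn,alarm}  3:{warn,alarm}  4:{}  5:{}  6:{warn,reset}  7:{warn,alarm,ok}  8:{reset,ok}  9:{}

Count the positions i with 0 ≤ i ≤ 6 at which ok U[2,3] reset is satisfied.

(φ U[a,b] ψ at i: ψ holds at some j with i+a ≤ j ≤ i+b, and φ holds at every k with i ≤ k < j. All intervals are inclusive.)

Evaluate at each i in [0,6]:
  i=0: ✗ (no rhs in [2,3])
  i=1: ✗ (no rhs in [3,4])
  i=2: ✗ (no rhs in [4,5])
  i=3: ✗ (lhs fails at k=3 before rhs at j=6)
  i=4: ✗ (lhs fails at k=4 before rhs at j=6)
  i=5: ✗ (lhs fails at k=5 before rhs at j=8)
  i=6: ✗ (lhs fails at k=6 before rhs at j=8)
Positions where it holds: {} → 0.

0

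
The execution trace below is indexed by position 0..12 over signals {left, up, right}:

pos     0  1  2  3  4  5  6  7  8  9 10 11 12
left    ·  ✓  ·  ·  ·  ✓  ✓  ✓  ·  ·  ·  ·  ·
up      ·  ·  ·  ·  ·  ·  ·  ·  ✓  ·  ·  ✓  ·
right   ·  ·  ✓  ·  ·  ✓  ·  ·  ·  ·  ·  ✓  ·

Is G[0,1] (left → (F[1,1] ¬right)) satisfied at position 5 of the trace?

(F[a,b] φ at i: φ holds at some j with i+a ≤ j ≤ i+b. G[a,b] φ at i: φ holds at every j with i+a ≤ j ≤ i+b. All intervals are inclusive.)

True

Check (left → (F[1,1] ¬right)) at every j in [5,6]:
  j=5: antecedent true; consequent holds (witness at 6) → ✓
  j=6: antecedent true; consequent holds (witness at 7) → ✓
All positions satisfy it → formula holds.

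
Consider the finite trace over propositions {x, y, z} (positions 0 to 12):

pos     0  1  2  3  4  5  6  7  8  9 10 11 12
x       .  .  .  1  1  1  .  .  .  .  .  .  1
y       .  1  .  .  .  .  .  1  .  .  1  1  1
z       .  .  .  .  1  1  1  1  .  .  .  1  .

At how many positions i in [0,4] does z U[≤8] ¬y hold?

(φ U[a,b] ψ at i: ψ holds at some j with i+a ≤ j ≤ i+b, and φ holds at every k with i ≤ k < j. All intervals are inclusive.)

4

Evaluate at each i in [0,4]:
  i=0: ✓ (rhs at j=0)
  i=1: ✗ (lhs fails at k=1 before rhs at j=2)
  i=2: ✓ (rhs at j=2)
  i=3: ✓ (rhs at j=3)
  i=4: ✓ (rhs at j=4)
Positions where it holds: {0, 2, 3, 4} → 4.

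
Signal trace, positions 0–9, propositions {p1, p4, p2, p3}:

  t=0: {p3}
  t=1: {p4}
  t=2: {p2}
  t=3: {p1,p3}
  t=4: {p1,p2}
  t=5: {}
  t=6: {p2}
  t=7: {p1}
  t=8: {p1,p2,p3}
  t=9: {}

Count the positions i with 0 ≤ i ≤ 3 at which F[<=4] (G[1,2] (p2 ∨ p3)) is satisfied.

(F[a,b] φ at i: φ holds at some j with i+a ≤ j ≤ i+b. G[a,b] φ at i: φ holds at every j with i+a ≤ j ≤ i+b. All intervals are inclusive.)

Evaluate at each i in [0,3]:
  i=0: ✓ (witness j=1)
  i=1: ✓ (witness j=1)
  i=2: ✓ (witness j=2)
  i=3: ✗ (none in [3,7])
Positions where it holds: {0, 1, 2} → 3.

3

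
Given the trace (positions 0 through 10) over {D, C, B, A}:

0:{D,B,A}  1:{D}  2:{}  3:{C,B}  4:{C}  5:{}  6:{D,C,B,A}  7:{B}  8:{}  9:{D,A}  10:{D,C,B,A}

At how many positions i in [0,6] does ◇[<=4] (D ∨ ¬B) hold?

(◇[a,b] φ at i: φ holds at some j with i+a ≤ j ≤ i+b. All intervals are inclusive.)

Evaluate at each i in [0,6]:
  i=0: ✓ (witness j=0)
  i=1: ✓ (witness j=1)
  i=2: ✓ (witness j=2)
  i=3: ✓ (witness j=4)
  i=4: ✓ (witness j=4)
  i=5: ✓ (witness j=5)
  i=6: ✓ (witness j=6)
Positions where it holds: {0, 1, 2, 3, 4, 5, 6} → 7.

7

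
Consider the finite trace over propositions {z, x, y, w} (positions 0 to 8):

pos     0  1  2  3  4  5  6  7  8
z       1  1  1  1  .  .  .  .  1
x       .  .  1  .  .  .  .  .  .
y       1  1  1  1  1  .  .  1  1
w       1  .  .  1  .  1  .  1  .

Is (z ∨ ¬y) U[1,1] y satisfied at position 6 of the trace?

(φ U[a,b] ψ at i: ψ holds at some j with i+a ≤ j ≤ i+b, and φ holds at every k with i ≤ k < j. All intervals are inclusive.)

Need some j in [7,7] with y, and (z ∨ ¬y) at every k in [6,j-1].
  j=7: y holds; (z ∨ ¬y) holds at every k in [6,6] → satisfied.

Holds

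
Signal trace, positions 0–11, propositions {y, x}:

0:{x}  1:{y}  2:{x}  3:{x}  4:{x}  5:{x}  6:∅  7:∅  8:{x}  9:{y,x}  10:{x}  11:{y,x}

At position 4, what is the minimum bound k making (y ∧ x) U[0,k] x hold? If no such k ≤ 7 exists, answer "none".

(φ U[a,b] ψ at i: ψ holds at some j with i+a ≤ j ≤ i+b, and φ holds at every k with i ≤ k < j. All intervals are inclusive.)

Need earliest j ≥ 4 with x, and (y ∧ x) at every k in [4,j-1].
  j=4: rhs holds (empty prefix). k = 0.

0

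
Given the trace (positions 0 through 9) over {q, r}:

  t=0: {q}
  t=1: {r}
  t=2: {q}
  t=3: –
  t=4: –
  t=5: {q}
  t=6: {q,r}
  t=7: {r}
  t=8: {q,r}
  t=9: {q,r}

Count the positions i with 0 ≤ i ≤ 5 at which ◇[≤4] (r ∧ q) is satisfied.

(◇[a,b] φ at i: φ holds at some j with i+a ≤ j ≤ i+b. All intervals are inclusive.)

Evaluate at each i in [0,5]:
  i=0: ✗ (none in [0,4])
  i=1: ✗ (none in [1,5])
  i=2: ✓ (witness j=6)
  i=3: ✓ (witness j=6)
  i=4: ✓ (witness j=6)
  i=5: ✓ (witness j=6)
Positions where it holds: {2, 3, 4, 5} → 4.

4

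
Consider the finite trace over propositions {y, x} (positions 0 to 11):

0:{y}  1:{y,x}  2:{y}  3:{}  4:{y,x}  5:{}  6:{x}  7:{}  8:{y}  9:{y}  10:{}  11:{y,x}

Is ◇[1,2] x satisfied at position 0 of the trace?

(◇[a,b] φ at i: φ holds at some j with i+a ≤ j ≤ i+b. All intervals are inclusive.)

Yes

Check x at each j in [1,2]:
  j=1: true
  j=2: false
Found at j=1 → formula holds.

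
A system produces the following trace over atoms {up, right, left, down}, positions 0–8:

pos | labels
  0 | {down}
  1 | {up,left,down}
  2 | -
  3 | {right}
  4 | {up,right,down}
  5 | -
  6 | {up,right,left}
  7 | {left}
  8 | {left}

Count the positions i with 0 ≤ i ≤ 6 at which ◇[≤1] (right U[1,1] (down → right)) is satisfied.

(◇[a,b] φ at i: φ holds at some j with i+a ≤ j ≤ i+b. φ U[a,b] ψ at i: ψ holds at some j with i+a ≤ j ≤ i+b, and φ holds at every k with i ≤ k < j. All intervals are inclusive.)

Evaluate at each i in [0,6]:
  i=0: ✗ (none in [0,1])
  i=1: ✗ (none in [1,2])
  i=2: ✓ (witness j=3)
  i=3: ✓ (witness j=3)
  i=4: ✓ (witness j=4)
  i=5: ✓ (witness j=6)
  i=6: ✓ (witness j=6)
Positions where it holds: {2, 3, 4, 5, 6} → 5.

5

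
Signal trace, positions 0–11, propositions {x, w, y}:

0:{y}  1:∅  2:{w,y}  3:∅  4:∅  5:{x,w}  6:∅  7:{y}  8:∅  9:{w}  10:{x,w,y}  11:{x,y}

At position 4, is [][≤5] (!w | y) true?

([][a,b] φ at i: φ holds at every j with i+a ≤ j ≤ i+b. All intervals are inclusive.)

Does not hold

Check (!w | y) at every j in [4,9]:
  j=4: true
  j=5: false
  j=6: true
  j=7: true
  j=8: true
  j=9: false
Fails at j=5 → formula fails.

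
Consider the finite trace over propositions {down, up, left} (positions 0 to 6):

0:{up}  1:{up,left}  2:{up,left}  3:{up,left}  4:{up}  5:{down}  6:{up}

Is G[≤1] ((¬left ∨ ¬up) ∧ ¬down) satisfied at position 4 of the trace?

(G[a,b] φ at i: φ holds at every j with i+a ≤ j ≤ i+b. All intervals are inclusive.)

No

Check ((¬left ∨ ¬up) ∧ ¬down) at every j in [4,5]:
  j=4: true
  j=5: false
Fails at j=5 → formula fails.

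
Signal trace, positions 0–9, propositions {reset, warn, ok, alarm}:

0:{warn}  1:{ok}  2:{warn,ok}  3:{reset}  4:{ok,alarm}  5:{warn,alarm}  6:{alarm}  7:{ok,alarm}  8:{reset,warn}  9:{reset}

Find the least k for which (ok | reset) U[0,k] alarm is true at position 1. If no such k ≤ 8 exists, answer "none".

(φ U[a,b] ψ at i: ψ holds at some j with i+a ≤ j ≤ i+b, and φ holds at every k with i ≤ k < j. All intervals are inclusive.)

Need earliest j ≥ 1 with alarm, and (ok | reset) at every k in [1,j-1].
  j=1: rhs fails.
  j=2: rhs fails.
  j=3: rhs fails.
  j=4: rhs holds; lhs holds on [1,3]. k = 3.

3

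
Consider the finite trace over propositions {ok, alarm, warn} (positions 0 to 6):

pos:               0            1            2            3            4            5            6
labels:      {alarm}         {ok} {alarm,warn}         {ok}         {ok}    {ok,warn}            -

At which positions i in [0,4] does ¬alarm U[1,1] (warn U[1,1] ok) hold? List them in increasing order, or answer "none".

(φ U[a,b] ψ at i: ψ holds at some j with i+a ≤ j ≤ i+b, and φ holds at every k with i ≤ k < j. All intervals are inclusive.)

1

Evaluate at each i in [0,4]:
  i=0: ✗ (no rhs in [1,1])
  i=1: ✓ (rhs at j=2; lhs holds on [1,1])
  i=2: ✗ (no rhs in [3,3])
  i=3: ✗ (no rhs in [4,4])
  i=4: ✗ (no rhs in [5,5])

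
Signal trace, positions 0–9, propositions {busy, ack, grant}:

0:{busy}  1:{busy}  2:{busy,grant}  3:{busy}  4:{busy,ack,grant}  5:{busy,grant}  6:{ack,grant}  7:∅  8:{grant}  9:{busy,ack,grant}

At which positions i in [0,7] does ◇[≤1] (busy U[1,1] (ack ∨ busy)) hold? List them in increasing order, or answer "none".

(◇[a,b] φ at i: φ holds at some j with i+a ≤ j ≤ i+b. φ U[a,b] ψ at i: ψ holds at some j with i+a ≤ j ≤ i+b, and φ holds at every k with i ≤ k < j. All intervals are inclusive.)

Evaluate at each i in [0,7]:
  i=0: ✓ (witness j=0)
  i=1: ✓ (witness j=1)
  i=2: ✓ (witness j=2)
  i=3: ✓ (witness j=3)
  i=4: ✓ (witness j=4)
  i=5: ✓ (witness j=5)
  i=6: ✗ (none in [6,7])
  i=7: ✗ (none in [7,8])

0, 1, 2, 3, 4, 5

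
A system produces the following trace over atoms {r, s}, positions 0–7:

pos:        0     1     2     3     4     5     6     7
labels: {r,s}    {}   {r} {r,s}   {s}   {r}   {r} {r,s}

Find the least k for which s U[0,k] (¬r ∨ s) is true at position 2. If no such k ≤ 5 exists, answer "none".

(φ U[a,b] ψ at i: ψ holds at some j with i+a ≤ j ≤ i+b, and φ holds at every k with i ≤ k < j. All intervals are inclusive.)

Need earliest j ≥ 2 with (¬r ∨ s), and s at every k in [2,j-1].
  j=2: rhs fails.
  j=3: rhs holds but lhs fails at k=2.
  j=4: rhs holds but lhs fails at k=2.
  j=5: rhs fails.
  j=6: rhs fails.
  j=7: rhs holds but lhs fails at k=2.
No witness within the range → none.

none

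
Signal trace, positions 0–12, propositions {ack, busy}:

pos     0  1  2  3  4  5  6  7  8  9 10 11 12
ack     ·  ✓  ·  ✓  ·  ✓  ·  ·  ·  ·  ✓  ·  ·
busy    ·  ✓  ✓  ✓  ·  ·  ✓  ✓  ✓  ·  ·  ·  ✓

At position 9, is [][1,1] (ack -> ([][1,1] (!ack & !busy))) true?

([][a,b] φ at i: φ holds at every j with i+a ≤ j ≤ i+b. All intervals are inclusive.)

Check (ack -> ([][1,1] (!ack & !busy))) at every j in [10,10]:
  j=10: antecedent true; consequent holds on [11,11] → ✓
All positions satisfy it → formula holds.

Yes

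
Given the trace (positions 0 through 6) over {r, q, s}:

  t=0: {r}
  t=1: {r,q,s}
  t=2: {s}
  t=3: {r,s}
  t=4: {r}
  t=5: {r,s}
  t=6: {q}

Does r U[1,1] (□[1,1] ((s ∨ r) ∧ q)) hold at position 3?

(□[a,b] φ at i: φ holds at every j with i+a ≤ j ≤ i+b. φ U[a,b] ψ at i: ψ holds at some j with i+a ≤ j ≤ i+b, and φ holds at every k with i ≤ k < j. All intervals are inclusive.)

No

Need some j in [4,4] with □[1,1] ((s ∨ r) ∧ q), and r at every k in [3,j-1].
  j=4: □[1,1] ((s ∨ r) ∧ q) — fails at 5.
No j in the window works → until fails.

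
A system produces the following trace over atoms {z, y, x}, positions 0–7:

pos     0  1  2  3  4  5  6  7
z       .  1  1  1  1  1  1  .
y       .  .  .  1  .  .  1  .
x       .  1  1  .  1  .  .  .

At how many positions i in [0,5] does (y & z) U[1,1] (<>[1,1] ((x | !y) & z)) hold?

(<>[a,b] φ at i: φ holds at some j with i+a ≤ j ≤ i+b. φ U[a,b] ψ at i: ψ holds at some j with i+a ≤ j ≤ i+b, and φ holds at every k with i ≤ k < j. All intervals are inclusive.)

1

Evaluate at each i in [0,5]:
  i=0: ✗ (lhs fails at k=0 before rhs at j=1)
  i=1: ✗ (no rhs in [2,2])
  i=2: ✗ (lhs fails at k=2 before rhs at j=3)
  i=3: ✓ (rhs at j=4; lhs holds on [3,3])
  i=4: ✗ (no rhs in [5,5])
  i=5: ✗ (no rhs in [6,6])
Positions where it holds: {3} → 1.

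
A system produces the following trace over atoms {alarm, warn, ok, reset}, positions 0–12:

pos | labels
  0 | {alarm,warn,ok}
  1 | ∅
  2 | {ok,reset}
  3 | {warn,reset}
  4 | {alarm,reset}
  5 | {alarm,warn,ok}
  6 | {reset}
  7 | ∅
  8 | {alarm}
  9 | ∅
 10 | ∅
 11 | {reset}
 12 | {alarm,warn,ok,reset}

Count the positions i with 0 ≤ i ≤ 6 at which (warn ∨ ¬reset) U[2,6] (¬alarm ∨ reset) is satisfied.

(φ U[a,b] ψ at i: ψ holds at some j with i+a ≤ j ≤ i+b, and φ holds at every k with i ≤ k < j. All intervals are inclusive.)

Evaluate at each i in [0,6]:
  i=0: ✓ (rhs at j=2; lhs holds on [0,1])
  i=1: ✗ (lhs fails at k=2 before rhs at j=3)
  i=2: ✗ (lhs fails at k=2 before rhs at j=4)
  i=3: ✗ (lhs fails at k=4 before rhs at j=6)
  i=4: ✗ (lhs fails at k=4 before rhs at j=6)
  i=5: ✗ (lhs fails at k=6 before rhs at j=7)
  i=6: ✗ (lhs fails at k=6 before rhs at j=9)
Positions where it holds: {0} → 1.

1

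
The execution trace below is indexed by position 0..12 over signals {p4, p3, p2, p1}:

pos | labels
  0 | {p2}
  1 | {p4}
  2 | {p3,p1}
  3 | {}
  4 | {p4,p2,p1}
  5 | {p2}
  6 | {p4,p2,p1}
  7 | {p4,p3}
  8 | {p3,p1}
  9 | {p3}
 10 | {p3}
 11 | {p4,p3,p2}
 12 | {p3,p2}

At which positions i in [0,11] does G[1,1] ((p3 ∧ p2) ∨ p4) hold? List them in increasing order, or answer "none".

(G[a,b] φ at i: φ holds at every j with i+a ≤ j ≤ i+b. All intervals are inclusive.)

Evaluate at each i in [0,11]:
  i=0: ✓ (all of [1,1])
  i=1: ✗ (fails at j=2)
  i=2: ✗ (fails at j=3)
  i=3: ✓ (all of [4,4])
  i=4: ✗ (fails at j=5)
  i=5: ✓ (all of [6,6])
  i=6: ✓ (all of [7,7])
  i=7: ✗ (fails at j=8)
  i=8: ✗ (fails at j=9)
  i=9: ✗ (fails at j=10)
  i=10: ✓ (all of [11,11])
  i=11: ✓ (all of [12,12])

0, 3, 5, 6, 10, 11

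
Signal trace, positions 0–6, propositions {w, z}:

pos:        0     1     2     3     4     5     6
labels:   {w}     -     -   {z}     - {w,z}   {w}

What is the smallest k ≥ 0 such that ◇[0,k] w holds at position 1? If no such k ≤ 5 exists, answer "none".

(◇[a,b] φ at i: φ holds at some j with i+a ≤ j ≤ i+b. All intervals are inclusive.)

Scan j = 1,2,… for w:
  j=1: fails
  j=2: fails
  j=3: fails
  j=4: fails
  j=5: holds
First hit at j=5, so smallest k = 5-1 = 4.

4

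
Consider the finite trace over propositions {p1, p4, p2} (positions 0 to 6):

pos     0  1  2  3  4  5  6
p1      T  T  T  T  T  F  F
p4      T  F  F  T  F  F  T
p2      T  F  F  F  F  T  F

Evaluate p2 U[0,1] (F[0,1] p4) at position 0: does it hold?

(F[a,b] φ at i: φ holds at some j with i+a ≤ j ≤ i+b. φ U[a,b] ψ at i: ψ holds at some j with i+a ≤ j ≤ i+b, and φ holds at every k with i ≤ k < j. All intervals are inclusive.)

Need some j in [0,1] with F[0,1] p4, and p2 at every k in [0,j-1].
  j=0: F[0,1] p4 holds; no prefix to check → satisfied.

Holds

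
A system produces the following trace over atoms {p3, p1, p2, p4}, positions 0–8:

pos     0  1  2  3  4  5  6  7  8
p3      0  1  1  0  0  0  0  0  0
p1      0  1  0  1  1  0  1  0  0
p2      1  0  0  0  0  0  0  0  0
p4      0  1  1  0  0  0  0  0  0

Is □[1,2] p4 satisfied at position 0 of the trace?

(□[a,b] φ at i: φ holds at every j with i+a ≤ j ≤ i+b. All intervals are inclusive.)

Yes

Check p4 at every j in [1,2]:
  j=1: true
  j=2: true
All positions satisfy it → formula holds.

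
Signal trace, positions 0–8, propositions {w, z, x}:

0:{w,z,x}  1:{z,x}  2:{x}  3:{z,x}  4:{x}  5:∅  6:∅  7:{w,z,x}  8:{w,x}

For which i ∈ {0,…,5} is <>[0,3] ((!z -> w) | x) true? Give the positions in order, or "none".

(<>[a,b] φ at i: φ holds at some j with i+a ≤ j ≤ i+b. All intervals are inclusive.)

Evaluate at each i in [0,5]:
  i=0: ✓ (witness j=0)
  i=1: ✓ (witness j=1)
  i=2: ✓ (witness j=2)
  i=3: ✓ (witness j=3)
  i=4: ✓ (witness j=4)
  i=5: ✓ (witness j=7)

0, 1, 2, 3, 4, 5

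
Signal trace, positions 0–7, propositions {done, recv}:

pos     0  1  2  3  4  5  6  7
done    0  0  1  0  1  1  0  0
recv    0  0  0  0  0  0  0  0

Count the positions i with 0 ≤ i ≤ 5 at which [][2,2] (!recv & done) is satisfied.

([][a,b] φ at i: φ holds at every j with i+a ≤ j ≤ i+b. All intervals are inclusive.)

Evaluate at each i in [0,5]:
  i=0: ✓ (all of [2,2])
  i=1: ✗ (fails at j=3)
  i=2: ✓ (all of [4,4])
  i=3: ✓ (all of [5,5])
  i=4: ✗ (fails at j=6)
  i=5: ✗ (fails at j=7)
Positions where it holds: {0, 2, 3} → 3.

3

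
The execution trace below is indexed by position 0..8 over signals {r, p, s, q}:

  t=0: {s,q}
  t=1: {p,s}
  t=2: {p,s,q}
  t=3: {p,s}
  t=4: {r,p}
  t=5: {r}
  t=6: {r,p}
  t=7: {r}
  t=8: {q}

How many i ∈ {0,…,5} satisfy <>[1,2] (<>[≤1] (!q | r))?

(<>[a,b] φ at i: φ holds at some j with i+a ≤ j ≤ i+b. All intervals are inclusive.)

6

Evaluate at each i in [0,5]:
  i=0: ✓ (witness j=1)
  i=1: ✓ (witness j=2)
  i=2: ✓ (witness j=3)
  i=3: ✓ (witness j=4)
  i=4: ✓ (witness j=5)
  i=5: ✓ (witness j=6)
Positions where it holds: {0, 1, 2, 3, 4, 5} → 6.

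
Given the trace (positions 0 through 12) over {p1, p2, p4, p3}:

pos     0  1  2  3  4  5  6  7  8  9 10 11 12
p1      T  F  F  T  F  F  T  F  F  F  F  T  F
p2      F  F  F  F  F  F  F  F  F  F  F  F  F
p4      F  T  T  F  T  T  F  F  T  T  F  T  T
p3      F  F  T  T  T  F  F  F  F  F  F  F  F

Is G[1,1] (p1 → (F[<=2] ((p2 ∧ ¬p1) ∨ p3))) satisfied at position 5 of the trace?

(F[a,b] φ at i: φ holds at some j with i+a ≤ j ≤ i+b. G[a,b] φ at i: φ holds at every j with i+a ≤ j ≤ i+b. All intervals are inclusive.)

Check (p1 → (F[<=2] ((p2 ∧ ¬p1) ∨ p3))) at every j in [6,6]:
  j=6: antecedent true; consequent fails (none in [6,8]) → ✗
Fails at j=6 → formula fails.

Does not hold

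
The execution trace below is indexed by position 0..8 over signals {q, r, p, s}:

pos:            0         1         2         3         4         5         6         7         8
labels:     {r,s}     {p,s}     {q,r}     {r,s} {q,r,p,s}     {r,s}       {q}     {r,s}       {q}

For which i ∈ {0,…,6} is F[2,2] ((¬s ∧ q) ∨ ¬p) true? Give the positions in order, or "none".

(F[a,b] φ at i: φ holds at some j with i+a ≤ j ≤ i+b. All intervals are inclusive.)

0, 1, 3, 4, 5, 6

Evaluate at each i in [0,6]:
  i=0: ✓ (witness j=2)
  i=1: ✓ (witness j=3)
  i=2: ✗ (none in [4,4])
  i=3: ✓ (witness j=5)
  i=4: ✓ (witness j=6)
  i=5: ✓ (witness j=7)
  i=6: ✓ (witness j=8)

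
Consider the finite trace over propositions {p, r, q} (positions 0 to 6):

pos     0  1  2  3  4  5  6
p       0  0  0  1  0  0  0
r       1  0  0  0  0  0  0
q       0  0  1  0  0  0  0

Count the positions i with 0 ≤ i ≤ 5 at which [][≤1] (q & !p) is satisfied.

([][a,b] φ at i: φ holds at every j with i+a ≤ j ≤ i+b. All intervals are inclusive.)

Evaluate at each i in [0,5]:
  i=0: ✗ (fails at j=0)
  i=1: ✗ (fails at j=1)
  i=2: ✗ (fails at j=3)
  i=3: ✗ (fails at j=3)
  i=4: ✗ (fails at j=4)
  i=5: ✗ (fails at j=5)
Positions where it holds: {} → 0.

0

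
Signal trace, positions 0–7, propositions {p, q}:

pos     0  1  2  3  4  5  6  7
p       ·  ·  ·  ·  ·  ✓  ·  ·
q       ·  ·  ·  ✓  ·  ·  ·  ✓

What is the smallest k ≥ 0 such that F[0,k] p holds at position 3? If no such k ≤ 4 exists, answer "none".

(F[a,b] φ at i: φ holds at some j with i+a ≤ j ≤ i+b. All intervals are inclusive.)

2

Scan j = 3,4,… for p:
  j=3: fails
  j=4: fails
  j=5: holds
First hit at j=5, so smallest k = 5-3 = 2.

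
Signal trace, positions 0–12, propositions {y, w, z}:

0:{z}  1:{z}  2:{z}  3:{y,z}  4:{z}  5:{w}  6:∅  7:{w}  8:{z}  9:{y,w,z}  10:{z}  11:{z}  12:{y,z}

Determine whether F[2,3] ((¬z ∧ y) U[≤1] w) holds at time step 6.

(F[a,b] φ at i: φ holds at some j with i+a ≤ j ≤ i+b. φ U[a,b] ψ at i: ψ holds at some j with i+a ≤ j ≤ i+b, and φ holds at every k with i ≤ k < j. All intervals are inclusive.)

Check ((¬z ∧ y) U[≤1] w) at each j in [8,9]:
  j=8: fails
  j=9: holds
Found at j=9 → formula holds.

True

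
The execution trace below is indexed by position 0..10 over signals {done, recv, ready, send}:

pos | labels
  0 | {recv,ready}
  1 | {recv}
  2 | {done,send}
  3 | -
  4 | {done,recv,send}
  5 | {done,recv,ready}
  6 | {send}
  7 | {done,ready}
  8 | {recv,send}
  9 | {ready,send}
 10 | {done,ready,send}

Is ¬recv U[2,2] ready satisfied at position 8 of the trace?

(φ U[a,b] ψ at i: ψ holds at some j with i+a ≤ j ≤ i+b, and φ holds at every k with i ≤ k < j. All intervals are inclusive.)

Need some j in [10,10] with ready, and ¬recv at every k in [8,j-1].
  j=10: ready holds, but ¬recv fails at k=8 → not this j.
No j in the window works → until fails.

No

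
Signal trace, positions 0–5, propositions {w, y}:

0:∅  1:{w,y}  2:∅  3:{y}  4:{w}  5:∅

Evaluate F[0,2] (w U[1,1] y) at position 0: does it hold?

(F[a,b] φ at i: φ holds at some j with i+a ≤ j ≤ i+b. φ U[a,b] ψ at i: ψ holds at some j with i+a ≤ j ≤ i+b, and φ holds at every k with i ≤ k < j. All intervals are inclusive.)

No

Check (w U[1,1] y) at each j in [0,2]:
  j=0: fails
  j=1: fails
  j=2: fails
No position in the window satisfies it → formula fails.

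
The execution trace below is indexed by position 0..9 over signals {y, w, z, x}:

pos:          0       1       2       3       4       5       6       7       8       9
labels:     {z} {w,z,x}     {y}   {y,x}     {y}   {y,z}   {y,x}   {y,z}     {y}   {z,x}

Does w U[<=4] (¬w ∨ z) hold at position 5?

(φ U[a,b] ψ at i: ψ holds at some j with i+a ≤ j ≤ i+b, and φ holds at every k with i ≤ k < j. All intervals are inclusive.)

Holds

Need some j in [5,9] with (¬w ∨ z), and w at every k in [5,j-1].
  j=5: (¬w ∨ z) holds; no prefix to check → satisfied.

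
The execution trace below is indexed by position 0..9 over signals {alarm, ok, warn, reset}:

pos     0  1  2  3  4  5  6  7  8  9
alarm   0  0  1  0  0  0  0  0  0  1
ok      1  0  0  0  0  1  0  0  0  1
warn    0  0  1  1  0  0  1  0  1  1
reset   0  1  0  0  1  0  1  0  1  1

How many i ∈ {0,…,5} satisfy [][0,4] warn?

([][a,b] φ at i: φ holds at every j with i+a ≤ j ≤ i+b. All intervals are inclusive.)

Evaluate at each i in [0,5]:
  i=0: ✗ (fails at j=0)
  i=1: ✗ (fails at j=1)
  i=2: ✗ (fails at j=4)
  i=3: ✗ (fails at j=4)
  i=4: ✗ (fails at j=4)
  i=5: ✗ (fails at j=5)
Positions where it holds: {} → 0.

0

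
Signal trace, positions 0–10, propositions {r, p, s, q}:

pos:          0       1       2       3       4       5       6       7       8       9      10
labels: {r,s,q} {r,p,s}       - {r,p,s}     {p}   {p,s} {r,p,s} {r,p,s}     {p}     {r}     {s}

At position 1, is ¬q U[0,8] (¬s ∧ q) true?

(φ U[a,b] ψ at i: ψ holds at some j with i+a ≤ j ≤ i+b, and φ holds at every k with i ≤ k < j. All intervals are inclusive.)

No

Need some j in [1,9] with (¬s ∧ q), and ¬q at every k in [1,j-1].
  j=1: (¬s ∧ q) false.
  j=2: (¬s ∧ q) false.
  j=3: (¬s ∧ q) false.
  j=4: (¬s ∧ q) false.
  j=5: (¬s ∧ q) false.
  j=6: (¬s ∧ q) false.
  j=7: (¬s ∧ q) false.
  j=8: (¬s ∧ q) false.
  j=9: (¬s ∧ q) false.
No j in the window works → until fails.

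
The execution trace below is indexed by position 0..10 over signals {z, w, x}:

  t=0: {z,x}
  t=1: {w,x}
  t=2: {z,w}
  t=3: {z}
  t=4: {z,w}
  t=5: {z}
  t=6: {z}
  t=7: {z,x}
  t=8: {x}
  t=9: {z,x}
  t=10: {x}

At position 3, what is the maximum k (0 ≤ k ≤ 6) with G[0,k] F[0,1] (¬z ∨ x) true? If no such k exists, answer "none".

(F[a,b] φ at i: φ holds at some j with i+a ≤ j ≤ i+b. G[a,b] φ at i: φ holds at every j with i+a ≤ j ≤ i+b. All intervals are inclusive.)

F[0,1] (¬z ∨ x) must hold from j=3 onward; find where it first fails.
  j=3: fails → no k works.

none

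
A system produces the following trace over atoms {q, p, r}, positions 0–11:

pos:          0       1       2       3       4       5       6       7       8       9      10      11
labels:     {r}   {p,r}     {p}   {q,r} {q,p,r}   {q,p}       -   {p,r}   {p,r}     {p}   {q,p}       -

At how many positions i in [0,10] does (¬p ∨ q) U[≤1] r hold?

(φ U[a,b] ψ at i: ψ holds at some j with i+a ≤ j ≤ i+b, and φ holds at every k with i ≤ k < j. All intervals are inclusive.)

Evaluate at each i in [0,10]:
  i=0: ✓ (rhs at j=0)
  i=1: ✓ (rhs at j=1)
  i=2: ✗ (lhs fails at k=2 before rhs at j=3)
  i=3: ✓ (rhs at j=3)
  i=4: ✓ (rhs at j=4)
  i=5: ✗ (no rhs in [5,6])
  i=6: ✓ (rhs at j=7; lhs holds on [6,6])
  i=7: ✓ (rhs at j=7)
  i=8: ✓ (rhs at j=8)
  i=9: ✗ (no rhs in [9,10])
  i=10: ✗ (no rhs in [10,11])
Positions where it holds: {0, 1, 3, 4, 6, 7, 8} → 7.

7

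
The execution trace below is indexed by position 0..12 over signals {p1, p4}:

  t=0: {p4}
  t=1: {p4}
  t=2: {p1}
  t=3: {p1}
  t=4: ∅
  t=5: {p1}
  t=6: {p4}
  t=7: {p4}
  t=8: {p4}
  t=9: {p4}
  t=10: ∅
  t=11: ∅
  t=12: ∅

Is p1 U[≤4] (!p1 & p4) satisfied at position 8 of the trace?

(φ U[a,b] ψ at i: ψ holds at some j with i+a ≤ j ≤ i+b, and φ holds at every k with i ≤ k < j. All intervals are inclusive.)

Need some j in [8,12] with (!p1 & p4), and p1 at every k in [8,j-1].
  j=8: (!p1 & p4) holds; no prefix to check → satisfied.

True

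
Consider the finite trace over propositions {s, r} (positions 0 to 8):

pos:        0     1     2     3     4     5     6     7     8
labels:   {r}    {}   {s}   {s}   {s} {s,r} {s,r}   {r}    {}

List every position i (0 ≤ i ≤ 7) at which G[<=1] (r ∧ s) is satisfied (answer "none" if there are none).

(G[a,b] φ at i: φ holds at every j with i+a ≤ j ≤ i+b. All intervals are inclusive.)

Evaluate at each i in [0,7]:
  i=0: ✗ (fails at j=0)
  i=1: ✗ (fails at j=1)
  i=2: ✗ (fails at j=2)
  i=3: ✗ (fails at j=3)
  i=4: ✗ (fails at j=4)
  i=5: ✓ (all of [5,6])
  i=6: ✗ (fails at j=7)
  i=7: ✗ (fails at j=7)

5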